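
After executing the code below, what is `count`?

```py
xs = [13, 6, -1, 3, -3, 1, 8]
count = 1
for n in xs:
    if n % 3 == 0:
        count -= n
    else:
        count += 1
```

-1

n=13: not %3==0, count = 1+1 = 2
n=6: %3==0, count = 2-6 = -4
n=-1: not %3==0, count = (-4)+1 = -3
n=3: %3==0, count = (-3)-3 = -6
n=-3: %3==0, count = (-6)-(-3) = -3
n=1: not %3==0, count = (-3)+1 = -2
n=8: not %3==0, count = (-2)+1 = -1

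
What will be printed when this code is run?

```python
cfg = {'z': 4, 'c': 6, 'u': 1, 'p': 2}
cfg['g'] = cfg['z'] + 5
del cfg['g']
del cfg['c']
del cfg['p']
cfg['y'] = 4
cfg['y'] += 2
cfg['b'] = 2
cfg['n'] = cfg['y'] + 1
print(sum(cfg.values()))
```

cfg['g'] = cfg['z']+5 = 9 → {'z': 4, 'c': 6, 'u': 1, 'p': 2, 'g': 9}
del 'g' → {'z': 4, 'c': 6, 'u': 1, 'p': 2}
del 'c' → {'z': 4, 'u': 1, 'p': 2}
del 'p' → {'z': 4, 'u': 1}
cfg['y'] = 4 → {'z': 4, 'u': 1, 'y': 4}
cfg['y'] = 4+2 = 6 → {'z': 4, 'u': 1, 'y': 6}
cfg['b'] = 2 → {'z': 4, 'u': 1, 'y': 6, 'b': 2}
cfg['n'] = cfg['y']+1 = 7 → {'z': 4, 'u': 1, 'y': 6, 'b': 2, 'n': 7}
sum of values = 20

20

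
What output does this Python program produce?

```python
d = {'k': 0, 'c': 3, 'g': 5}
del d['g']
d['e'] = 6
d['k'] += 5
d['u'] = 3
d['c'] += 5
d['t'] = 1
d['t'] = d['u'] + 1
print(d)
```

{'k': 5, 'c': 8, 'e': 6, 'u': 3, 't': 4}

del 'g' → {'k': 0, 'c': 3}
d['e'] = 6 → {'k': 0, 'c': 3, 'e': 6}
d['k'] = 0+5 = 5 → {'k': 5, 'c': 3, 'e': 6}
d['u'] = 3 → {'k': 5, 'c': 3, 'e': 6, 'u': 3}
d['c'] = 3+5 = 8 → {'k': 5, 'c': 8, 'e': 6, 'u': 3}
d['t'] = 1 → {'k': 5, 'c': 8, 'e': 6, 'u': 3, 't': 1}
d['t'] = d['u']+1 = 4 → {'k': 5, 'c': 8, 'e': 6, 'u': 3, 't': 4}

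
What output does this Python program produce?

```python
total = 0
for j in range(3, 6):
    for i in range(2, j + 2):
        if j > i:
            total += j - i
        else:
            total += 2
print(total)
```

j=3,i=2: 3>2, total = 0+1 = 1
j=3,i=3: not 3>3, total = 1+2 = 3
j=3,i=4: not 3>4, total = 3+2 = 5
j=4,i=2: 4>2, total = 5+2 = 7
j=4,i=3: 4>3, total = 7+1 = 8
j=4,i=4: not 4>4, total = 8+2 = 10
j=4,i=5: not 4>5, total = 10+2 = 12
j=5,i=2: 5>2, total = 12+3 = 15
j=5,i=3: 5>3, total = 15+2 = 17
j=5,i=4: 5>4, total = 17+1 = 18
j=5,i=5: not 5>5, total = 18+2 = 20
j=5,i=6: not 5>6, total = 20+2 = 22

22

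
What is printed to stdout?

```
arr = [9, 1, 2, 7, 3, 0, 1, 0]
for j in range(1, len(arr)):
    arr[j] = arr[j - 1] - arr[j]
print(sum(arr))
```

j=1: arr[1] = 9-1 = 8 → [9, 8, 2, 7, 3, 0, 1, 0]
j=2: arr[2] = 8-2 = 6 → [9, 8, 6, 7, 3, 0, 1, 0]
j=3: arr[3] = 6-7 = -1 → [9, 8, 6, -1, 3, 0, 1, 0]
j=4: arr[4] = (-1)-3 = -4 → [9, 8, 6, -1, -4, 0, 1, 0]
j=5: arr[5] = (-4)-0 = -4 → [9, 8, 6, -1, -4, -4, 1, 0]
j=6: arr[6] = (-4)-1 = -5 → [9, 8, 6, -1, -4, -4, -5, 0]
j=7: arr[7] = (-5)-0 = -5 → [9, 8, 6, -1, -4, -4, -5, -5]
sum = 4

4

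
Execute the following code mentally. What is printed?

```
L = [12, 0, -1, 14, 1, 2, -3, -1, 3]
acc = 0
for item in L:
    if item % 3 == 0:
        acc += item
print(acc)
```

item=12: %3==0, acc = 0+12 = 12
item=0: %3==0, acc = 12+0 = 12
item=-1: not %3==0
item=14: not %3==0
item=1: not %3==0
item=2: not %3==0
item=-3: %3==0, acc = 12+(-3) = 9
item=-1: not %3==0
item=3: %3==0, acc = 9+3 = 12

12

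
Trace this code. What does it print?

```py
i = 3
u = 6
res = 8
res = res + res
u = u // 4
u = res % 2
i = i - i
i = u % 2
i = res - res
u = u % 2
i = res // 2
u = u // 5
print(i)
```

8

res = 8+8 = 16
u = 6//4 = 1
u = 16%2 = 0
i = 3-3 = 0
i = 0%2 = 0
i = 16-16 = 0
u = 0%2 = 0
i = 16//2 = 8
u = 0//5 = 0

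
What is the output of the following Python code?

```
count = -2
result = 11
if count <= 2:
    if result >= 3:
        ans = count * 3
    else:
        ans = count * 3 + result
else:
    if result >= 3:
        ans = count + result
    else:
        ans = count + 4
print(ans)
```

count=-2, result=11
count <= 2 is True; result >= 3 is True
→ ans = count * 3 = -6

-6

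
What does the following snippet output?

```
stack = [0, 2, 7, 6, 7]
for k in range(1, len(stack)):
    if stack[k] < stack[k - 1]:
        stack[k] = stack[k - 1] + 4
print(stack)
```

k=1: 2>=0, unchanged → [0, 2, 7, 6, 7]
k=2: 7>=2, unchanged → [0, 2, 7, 6, 7]
k=3: 6<7, stack[3] = 7+4 = 11 → [0, 2, 7, 11, 7]
k=4: 7<11, stack[4] = 11+4 = 15 → [0, 2, 7, 11, 15]

[0, 2, 7, 11, 15]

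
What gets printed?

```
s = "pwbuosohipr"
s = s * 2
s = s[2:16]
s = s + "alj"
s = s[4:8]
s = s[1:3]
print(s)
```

repeat ×2 → 'pwbuosohiprpwbuosohipr'
slice [2:16] → 'buosohiprpwbuo'
+ 'alj' → 'buosohiprpwbuoalj'
slice [4:8] → 'ohip'
slice [1:3] → 'hi'

hi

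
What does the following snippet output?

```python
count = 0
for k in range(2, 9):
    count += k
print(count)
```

k=2: count = 0+2 = 2
k=3: count = 2+3 = 5
k=4: count = 5+4 = 9
k=5: count = 9+5 = 14
k=6: count = 14+6 = 20
k=7: count = 20+7 = 27
k=8: count = 27+8 = 35

35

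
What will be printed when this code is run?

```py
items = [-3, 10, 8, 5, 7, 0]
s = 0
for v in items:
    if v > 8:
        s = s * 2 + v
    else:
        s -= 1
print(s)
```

v=-3: not >8, s = 0-1 = -1
v=10: >8, s = (-1)*2+10 = 8
v=8: not >8, s = 8-1 = 7
v=5: not >8, s = 7-1 = 6
v=7: not >8, s = 6-1 = 5
v=0: not >8, s = 5-1 = 4

4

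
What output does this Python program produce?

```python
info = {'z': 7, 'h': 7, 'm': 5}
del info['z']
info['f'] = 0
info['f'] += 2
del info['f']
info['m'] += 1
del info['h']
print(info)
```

{'m': 6}

del 'z' → {'h': 7, 'm': 5}
info['f'] = 0 → {'h': 7, 'm': 5, 'f': 0}
info['f'] = 0+2 = 2 → {'h': 7, 'm': 5, 'f': 2}
del 'f' → {'h': 7, 'm': 5}
info['m'] = 5+1 = 6 → {'h': 7, 'm': 6}
del 'h' → {'m': 6}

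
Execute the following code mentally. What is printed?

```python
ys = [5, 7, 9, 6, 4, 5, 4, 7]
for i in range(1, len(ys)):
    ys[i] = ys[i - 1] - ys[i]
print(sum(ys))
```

-139

i=1: ys[1] = 5-7 = -2 → [5, -2, 9, 6, 4, 5, 4, 7]
i=2: ys[2] = (-2)-9 = -11 → [5, -2, -11, 6, 4, 5, 4, 7]
i=3: ys[3] = (-11)-6 = -17 → [5, -2, -11, -17, 4, 5, 4, 7]
i=4: ys[4] = (-17)-4 = -21 → [5, -2, -11, -17, -21, 5, 4, 7]
i=5: ys[5] = (-21)-5 = -26 → [5, -2, -11, -17, -21, -26, 4, 7]
i=6: ys[6] = (-26)-4 = -30 → [5, -2, -11, -17, -21, -26, -30, 7]
i=7: ys[7] = (-30)-7 = -37 → [5, -2, -11, -17, -21, -26, -30, -37]
sum = -139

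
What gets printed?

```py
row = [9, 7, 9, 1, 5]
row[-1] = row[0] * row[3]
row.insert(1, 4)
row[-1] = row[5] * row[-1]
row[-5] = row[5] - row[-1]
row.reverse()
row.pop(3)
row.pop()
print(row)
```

[81, 1, 9, 0]

row[-1] = row[0]*row[3] = 9*1 = 9 → [9, 7, 9, 1, 9]
insert 4 at 1 → [9, 4, 7, 9, 1, 9]
row[-1] = row[5]*row[-1] = 9*9 = 81 → [9, 4, 7, 9, 1, 81]
row[-5] = row[5]-row[-1] = 81-81 = 0 → [9, 0, 7, 9, 1, 81]
reverse → [81, 1, 9, 7, 0, 9]
pop(3) removes 7 → [81, 1, 9, 0, 9]
pop() removes 9 → [81, 1, 9, 0]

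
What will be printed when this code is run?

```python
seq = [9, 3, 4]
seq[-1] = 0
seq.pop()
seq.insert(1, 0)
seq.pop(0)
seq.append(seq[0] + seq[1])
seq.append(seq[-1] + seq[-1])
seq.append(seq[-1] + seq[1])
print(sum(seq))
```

seq[-1] = 0 → [9, 3, 0]
pop() removes 0 → [9, 3]
insert 0 at 1 → [9, 0, 3]
pop(0) removes 9 → [0, 3]
append seq[0]+seq[1] = 0+3 = 3 → [0, 3, 3]
append seq[-1]+seq[-1] = 3+3 = 6 → [0, 3, 3, 6]
append seq[-1]+seq[1] = 6+3 = 9 → [0, 3, 3, 6, 9]
sum = 21

21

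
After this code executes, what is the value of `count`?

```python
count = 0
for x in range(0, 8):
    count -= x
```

x=0: count = 0-0 = 0
x=1: count = 0-1 = -1
x=2: count = (-1)-2 = -3
x=3: count = (-3)-3 = -6
x=4: count = (-6)-4 = -10
x=5: count = (-10)-5 = -15
x=6: count = (-15)-6 = -21
x=7: count = (-21)-7 = -28

-28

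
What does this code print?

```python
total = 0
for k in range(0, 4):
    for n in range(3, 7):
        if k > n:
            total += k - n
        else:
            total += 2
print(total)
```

k=0,n=3: not 0>3, total = 0+2 = 2
k=0,n=4: not 0>4, total = 2+2 = 4
k=0,n=5: not 0>5, total = 4+2 = 6
k=0,n=6: not 0>6, total = 6+2 = 8
k=1,n=3: not 1>3, total = 8+2 = 10
k=1,n=4: not 1>4, total = 10+2 = 12
k=1,n=5: not 1>5, total = 12+2 = 14
k=1,n=6: not 1>6, total = 14+2 = 16
k=2,n=3: not 2>3, total = 16+2 = 18
k=2,n=4: not 2>4, total = 18+2 = 20
k=2,n=5: not 2>5, total = 20+2 = 22
k=2,n=6: not 2>6, total = 22+2 = 24
k=3,n=3: not 3>3, total = 24+2 = 26
k=3,n=4: not 3>4, total = 26+2 = 28
k=3,n=5: not 3>5, total = 28+2 = 30
k=3,n=6: not 3>6, total = 30+2 = 32

32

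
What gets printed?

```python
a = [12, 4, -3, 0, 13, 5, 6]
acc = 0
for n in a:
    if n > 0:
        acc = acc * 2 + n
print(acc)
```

292

n=12: >0, acc = 0*2+12 = 12
n=4: >0, acc = 12*2+4 = 28
n=-3: not >0
n=0: not >0
n=13: >0, acc = 28*2+13 = 69
n=5: >0, acc = 69*2+5 = 143
n=6: >0, acc = 143*2+6 = 292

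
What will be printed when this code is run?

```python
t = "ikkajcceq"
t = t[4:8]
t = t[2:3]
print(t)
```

slice [4:8] → 'jcce'
slice [2:3] → 'c'

c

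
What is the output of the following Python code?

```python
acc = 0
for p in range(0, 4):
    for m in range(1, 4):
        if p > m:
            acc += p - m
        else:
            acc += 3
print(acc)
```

p=0,m=1: not 0>1, acc = 0+3 = 3
p=0,m=2: not 0>2, acc = 3+3 = 6
p=0,m=3: not 0>3, acc = 6+3 = 9
p=1,m=1: not 1>1, acc = 9+3 = 12
p=1,m=2: not 1>2, acc = 12+3 = 15
p=1,m=3: not 1>3, acc = 15+3 = 18
p=2,m=1: 2>1, acc = 18+1 = 19
p=2,m=2: not 2>2, acc = 19+3 = 22
p=2,m=3: not 2>3, acc = 22+3 = 25
p=3,m=1: 3>1, acc = 25+2 = 27
p=3,m=2: 3>2, acc = 27+1 = 28
p=3,m=3: not 3>3, acc = 28+3 = 31

31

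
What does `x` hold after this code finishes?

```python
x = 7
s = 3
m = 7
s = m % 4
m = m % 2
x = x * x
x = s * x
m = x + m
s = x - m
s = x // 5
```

147

s = 7%4 = 3
m = 7%2 = 1
x = 7*7 = 49
x = 3*49 = 147
m = 147+1 = 148
s = 147-148 = -1
s = 147//5 = 29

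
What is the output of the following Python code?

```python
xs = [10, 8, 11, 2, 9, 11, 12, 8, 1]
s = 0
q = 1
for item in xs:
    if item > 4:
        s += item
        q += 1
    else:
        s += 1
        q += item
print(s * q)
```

781

item=10: >4, s = 0+10 = 10; q=2
item=8: >4, s = 10+8 = 18; q=3
item=11: >4, s = 18+11 = 29; q=4
item=2: not >4, s = 29+1 = 30; q=6
item=9: >4, s = 30+9 = 39; q=7
item=11: >4, s = 39+11 = 50; q=8
item=12: >4, s = 50+12 = 62; q=9
item=8: >4, s = 62+8 = 70; q=10
item=1: not >4, s = 70+1 = 71; q=11
s*q = 71*11 = 781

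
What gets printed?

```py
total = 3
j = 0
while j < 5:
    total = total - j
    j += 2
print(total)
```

j=0: total = 3-0 = 3
j=2: total = 3-2 = 1
j=4: total = 1-4 = -3

-3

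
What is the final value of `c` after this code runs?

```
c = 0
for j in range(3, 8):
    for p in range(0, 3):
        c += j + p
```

j=3,p=0: c = 0+3 = 3
j=3,p=1: c = 3+4 = 7
j=3,p=2: c = 7+5 = 12
j=4,p=0: c = 12+4 = 16
j=4,p=1: c = 16+5 = 21
j=4,p=2: c = 21+6 = 27
j=5,p=0: c = 27+5 = 32
j=5,p=1: c = 32+6 = 38
j=5,p=2: c = 38+7 = 45
j=6,p=0: c = 45+6 = 51
j=6,p=1: c = 51+7 = 58
j=6,p=2: c = 58+8 = 66
j=7,p=0: c = 66+7 = 73
j=7,p=1: c = 73+8 = 81
j=7,p=2: c = 81+9 = 90

90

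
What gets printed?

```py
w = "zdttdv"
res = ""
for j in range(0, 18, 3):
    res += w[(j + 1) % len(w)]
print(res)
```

j=0: add w[1]='d' → 'd'
j=3: add w[4]='d' → 'dd'
j=6: add w[1]='d' → 'ddd'
j=9: add w[4]='d' → 'dddd'
j=12: add w[1]='d' → 'ddddd'
j=15: add w[4]='d' → 'dddddd'

dddddd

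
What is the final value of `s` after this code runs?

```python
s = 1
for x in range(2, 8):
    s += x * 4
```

x=2: s = 1+2*4 = 9
x=3: s = 9+3*4 = 21
x=4: s = 21+4*4 = 37
x=5: s = 37+5*4 = 57
x=6: s = 57+6*4 = 81
x=7: s = 81+7*4 = 109

109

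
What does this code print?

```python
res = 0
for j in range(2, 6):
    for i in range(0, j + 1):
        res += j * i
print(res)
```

139

j=2,i=0: res = 0+0 = 0
j=2,i=1: res = 0+2 = 2
j=2,i=2: res = 2+4 = 6
j=3,i=0: res = 6+0 = 6
j=3,i=1: res = 6+3 = 9
j=3,i=2: res = 9+6 = 15
j=3,i=3: res = 15+9 = 24
j=4,i=0: res = 24+0 = 24
j=4,i=1: res = 24+4 = 28
j=4,i=2: res = 28+8 = 36
j=4,i=3: res = 36+12 = 48
j=4,i=4: res = 48+16 = 64
j=5,i=0: res = 64+0 = 64
j=5,i=1: res = 64+5 = 69
j=5,i=2: res = 69+10 = 79
j=5,i=3: res = 79+15 = 94
j=5,i=4: res = 94+20 = 114
j=5,i=5: res = 114+25 = 139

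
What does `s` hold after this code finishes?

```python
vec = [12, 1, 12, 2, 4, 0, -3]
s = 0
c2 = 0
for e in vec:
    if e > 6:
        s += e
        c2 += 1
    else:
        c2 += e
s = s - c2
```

18

e=12: >6, s = 0+12 = 12; c2=1
e=1: not >6; c2=2
e=12: >6, s = 12+12 = 24; c2=3
e=2: not >6; c2=5
e=4: not >6; c2=9
e=0: not >6; c2=9
e=-3: not >6; c2=6
s-c2 = 24-6 = 18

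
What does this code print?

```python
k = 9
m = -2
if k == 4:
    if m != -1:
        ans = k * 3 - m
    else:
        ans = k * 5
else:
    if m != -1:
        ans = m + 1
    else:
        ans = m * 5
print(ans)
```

k=9, m=-2
k == 4 is False; m != -1 is True
→ ans = m + 1 = -1

-1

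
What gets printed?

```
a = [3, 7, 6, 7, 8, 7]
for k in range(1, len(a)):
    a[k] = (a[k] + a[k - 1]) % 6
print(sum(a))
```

k=1: a[1] = (7+3)%6 = 4 → [3, 4, 6, 7, 8, 7]
k=2: a[2] = (6+4)%6 = 4 → [3, 4, 4, 7, 8, 7]
k=3: a[3] = (7+4)%6 = 5 → [3, 4, 4, 5, 8, 7]
k=4: a[4] = (8+5)%6 = 1 → [3, 4, 4, 5, 1, 7]
k=5: a[5] = (7+1)%6 = 2 → [3, 4, 4, 5, 1, 2]
sum = 19

19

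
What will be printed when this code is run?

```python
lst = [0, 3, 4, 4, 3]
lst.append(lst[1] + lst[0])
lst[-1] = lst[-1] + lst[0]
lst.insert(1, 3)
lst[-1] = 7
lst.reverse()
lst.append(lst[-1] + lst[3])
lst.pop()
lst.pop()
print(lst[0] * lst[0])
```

49

append lst[1]+lst[0] = 3+0 = 3 → [0, 3, 4, 4, 3, 3]
lst[-1] = lst[-1]+lst[0] = 3+0 = 3 → [0, 3, 4, 4, 3, 3]
insert 3 at 1 → [0, 3, 3, 4, 4, 3, 3]
lst[-1] = 7 → [0, 3, 3, 4, 4, 3, 7]
reverse → [7, 3, 4, 4, 3, 3, 0]
append lst[-1]+lst[3] = 0+4 = 4 → [7, 3, 4, 4, 3, 3, 0, 4]
pop() removes 4 → [7, 3, 4, 4, 3, 3, 0]
pop() removes 0 → [7, 3, 4, 4, 3, 3]
lst[0]*lst[0] = 7*7 = 49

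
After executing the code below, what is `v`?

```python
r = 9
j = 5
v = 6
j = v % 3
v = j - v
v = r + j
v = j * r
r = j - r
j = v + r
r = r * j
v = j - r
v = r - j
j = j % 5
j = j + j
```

j = 6%3 = 0
v = 0-6 = -6
v = 9+0 = 9
v = 0*9 = 0
r = 0-9 = -9
j = 0+(-9) = -9
r = (-9)*(-9) = 81
v = (-9)-81 = -90
v = 81-(-9) = 90
j = (-9)%5 = 1
j = 1+1 = 2

90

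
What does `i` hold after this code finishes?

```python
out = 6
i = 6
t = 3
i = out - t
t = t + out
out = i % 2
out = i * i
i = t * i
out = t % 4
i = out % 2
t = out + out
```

1

i = 6-3 = 3
t = 3+6 = 9
out = 3%2 = 1
out = 3*3 = 9
i = 9*3 = 27
out = 9%4 = 1
i = 1%2 = 1
t = 1+1 = 2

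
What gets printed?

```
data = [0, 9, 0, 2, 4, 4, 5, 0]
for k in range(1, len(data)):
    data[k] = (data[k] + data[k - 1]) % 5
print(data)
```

k=1: data[1] = (9+0)%5 = 4 → [0, 4, 0, 2, 4, 4, 5, 0]
k=2: data[2] = (0+4)%5 = 4 → [0, 4, 4, 2, 4, 4, 5, 0]
k=3: data[3] = (2+4)%5 = 1 → [0, 4, 4, 1, 4, 4, 5, 0]
k=4: data[4] = (4+1)%5 = 0 → [0, 4, 4, 1, 0, 4, 5, 0]
k=5: data[5] = (4+0)%5 = 4 → [0, 4, 4, 1, 0, 4, 5, 0]
k=6: data[6] = (5+4)%5 = 4 → [0, 4, 4, 1, 0, 4, 4, 0]
k=7: data[7] = (0+4)%5 = 4 → [0, 4, 4, 1, 0, 4, 4, 4]

[0, 4, 4, 1, 0, 4, 4, 4]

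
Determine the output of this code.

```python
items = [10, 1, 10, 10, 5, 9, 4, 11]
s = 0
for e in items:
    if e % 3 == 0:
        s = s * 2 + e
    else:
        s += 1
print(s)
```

e=10: not %3==0, s = 0+1 = 1
e=1: not %3==0, s = 1+1 = 2
e=10: not %3==0, s = 2+1 = 3
e=10: not %3==0, s = 3+1 = 4
e=5: not %3==0, s = 4+1 = 5
e=9: %3==0, s = 5*2+9 = 19
e=4: not %3==0, s = 19+1 = 20
e=11: not %3==0, s = 20+1 = 21

21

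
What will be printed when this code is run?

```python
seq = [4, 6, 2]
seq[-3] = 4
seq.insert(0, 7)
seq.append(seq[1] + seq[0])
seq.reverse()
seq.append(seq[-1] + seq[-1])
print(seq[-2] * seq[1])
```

seq[-3] = 4 → [4, 6, 2]
insert 7 at 0 → [7, 4, 6, 2]
append seq[1]+seq[0] = 4+7 = 11 → [7, 4, 6, 2, 11]
reverse → [11, 2, 6, 4, 7]
append seq[-1]+seq[-1] = 7+7 = 14 → [11, 2, 6, 4, 7, 14]
seq[-2]*seq[1] = 7*2 = 14

14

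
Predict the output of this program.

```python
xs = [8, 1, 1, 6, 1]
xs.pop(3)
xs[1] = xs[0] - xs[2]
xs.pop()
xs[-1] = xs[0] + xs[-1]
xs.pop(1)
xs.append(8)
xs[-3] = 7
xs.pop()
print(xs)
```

[7, 9]

pop(3) removes 6 → [8, 1, 1, 1]
xs[1] = xs[0]-xs[2] = 8-1 = 7 → [8, 7, 1, 1]
pop() removes 1 → [8, 7, 1]
xs[-1] = xs[0]+xs[-1] = 8+1 = 9 → [8, 7, 9]
pop(1) removes 7 → [8, 9]
append 8 → [8, 9, 8]
xs[-3] = 7 → [7, 9, 8]
pop() removes 8 → [7, 9]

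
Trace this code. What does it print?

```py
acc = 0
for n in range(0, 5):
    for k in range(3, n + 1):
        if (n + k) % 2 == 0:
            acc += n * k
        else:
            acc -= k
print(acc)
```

n=3,k=3: even sum, acc = 0+9 = 9
n=4,k=3: odd sum, acc = 9-3 = 6
n=4,k=4: even sum, acc = 6+16 = 22

22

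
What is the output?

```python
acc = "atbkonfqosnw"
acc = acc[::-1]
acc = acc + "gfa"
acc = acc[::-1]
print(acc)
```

afgatbkonfqosnw

reverse → 'wnsoqfnokbta'
+ 'gfa' → 'wnsoqfnokbtagfa'
reverse → 'afgatbkonfqosnw'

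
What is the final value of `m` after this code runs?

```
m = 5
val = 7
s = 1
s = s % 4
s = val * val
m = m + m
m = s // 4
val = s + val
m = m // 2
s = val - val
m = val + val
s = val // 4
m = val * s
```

s = 1%4 = 1
s = 7*7 = 49
m = 5+5 = 10
m = 49//4 = 12
val = 49+7 = 56
m = 12//2 = 6
s = 56-56 = 0
m = 56+56 = 112
s = 56//4 = 14
m = 56*14 = 784

784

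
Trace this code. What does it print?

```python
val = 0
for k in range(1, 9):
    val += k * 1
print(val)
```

36

k=1: val = 0+1*1 = 1
k=2: val = 1+2*1 = 3
k=3: val = 3+3*1 = 6
k=4: val = 6+4*1 = 10
k=5: val = 10+5*1 = 15
k=6: val = 15+6*1 = 21
k=7: val = 21+7*1 = 28
k=8: val = 28+8*1 = 36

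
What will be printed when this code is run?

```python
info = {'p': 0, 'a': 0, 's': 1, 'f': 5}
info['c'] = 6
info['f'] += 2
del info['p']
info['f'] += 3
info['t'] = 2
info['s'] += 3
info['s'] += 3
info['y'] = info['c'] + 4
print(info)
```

info['c'] = 6 → {'p': 0, 'a': 0, 's': 1, 'f': 5, 'c': 6}
info['f'] = 5+2 = 7 → {'p': 0, 'a': 0, 's': 1, 'f': 7, 'c': 6}
del 'p' → {'a': 0, 's': 1, 'f': 7, 'c': 6}
info['f'] = 7+3 = 10 → {'a': 0, 's': 1, 'f': 10, 'c': 6}
info['t'] = 2 → {'a': 0, 's': 1, 'f': 10, 'c': 6, 't': 2}
info['s'] = 1+3 = 4 → {'a': 0, 's': 4, 'f': 10, 'c': 6, 't': 2}
info['s'] = 4+3 = 7 → {'a': 0, 's': 7, 'f': 10, 'c': 6, 't': 2}
info['y'] = info['c']+4 = 10 → {'a': 0, 's': 7, 'f': 10, 'c': 6, 't': 2, 'y': 10}

{'a': 0, 's': 7, 'f': 10, 'c': 6, 't': 2, 'y': 10}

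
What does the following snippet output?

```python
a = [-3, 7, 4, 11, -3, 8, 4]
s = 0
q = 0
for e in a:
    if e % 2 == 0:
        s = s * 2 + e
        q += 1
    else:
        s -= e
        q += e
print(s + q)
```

e=-3: not even, s = 0-(-3) = 3; q=-3
e=7: not even, s = 3-7 = -4; q=4
e=4: even, s = (-4)*2+4 = -4; q=5
e=11: not even, s = (-4)-11 = -15; q=16
e=-3: not even, s = (-15)-(-3) = -12; q=13
e=8: even, s = (-12)*2+8 = -16; q=14
e=4: even, s = (-16)*2+4 = -28; q=15
s+q = (-28)+15 = -13

-13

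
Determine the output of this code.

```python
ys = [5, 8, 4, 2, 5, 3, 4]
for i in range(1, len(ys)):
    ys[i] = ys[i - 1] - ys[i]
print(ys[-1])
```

i=1: ys[1] = 5-8 = -3 → [5, -3, 4, 2, 5, 3, 4]
i=2: ys[2] = (-3)-4 = -7 → [5, -3, -7, 2, 5, 3, 4]
i=3: ys[3] = (-7)-2 = -9 → [5, -3, -7, -9, 5, 3, 4]
i=4: ys[4] = (-9)-5 = -14 → [5, -3, -7, -9, -14, 3, 4]
i=5: ys[5] = (-14)-3 = -17 → [5, -3, -7, -9, -14, -17, 4]
i=6: ys[6] = (-17)-4 = -21 → [5, -3, -7, -9, -14, -17, -21]

-21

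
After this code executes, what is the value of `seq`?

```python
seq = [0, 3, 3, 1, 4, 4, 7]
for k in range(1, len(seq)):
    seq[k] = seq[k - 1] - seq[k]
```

[0, -3, -6, -7, -11, -15, -22]

k=1: seq[1] = 0-3 = -3 → [0, -3, 3, 1, 4, 4, 7]
k=2: seq[2] = (-3)-3 = -6 → [0, -3, -6, 1, 4, 4, 7]
k=3: seq[3] = (-6)-1 = -7 → [0, -3, -6, -7, 4, 4, 7]
k=4: seq[4] = (-7)-4 = -11 → [0, -3, -6, -7, -11, 4, 7]
k=5: seq[5] = (-11)-4 = -15 → [0, -3, -6, -7, -11, -15, 7]
k=6: seq[6] = (-15)-7 = -22 → [0, -3, -6, -7, -11, -15, -22]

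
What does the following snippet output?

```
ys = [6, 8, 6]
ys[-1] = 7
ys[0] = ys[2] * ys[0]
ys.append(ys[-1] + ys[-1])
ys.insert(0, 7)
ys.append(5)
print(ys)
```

[7, 42, 8, 7, 14, 5]

ys[-1] = 7 → [6, 8, 7]
ys[0] = ys[2]*ys[0] = 7*6 = 42 → [42, 8, 7]
append ys[-1]+ys[-1] = 7+7 = 14 → [42, 8, 7, 14]
insert 7 at 0 → [7, 42, 8, 7, 14]
append 5 → [7, 42, 8, 7, 14, 5]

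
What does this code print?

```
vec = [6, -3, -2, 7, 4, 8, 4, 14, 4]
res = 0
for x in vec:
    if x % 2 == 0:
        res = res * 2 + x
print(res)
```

496

x=6: even, res = 0*2+6 = 6
x=-3: not even
x=-2: even, res = 6*2+(-2) = 10
x=7: not even
x=4: even, res = 10*2+4 = 24
x=8: even, res = 24*2+8 = 56
x=4: even, res = 56*2+4 = 116
x=14: even, res = 116*2+14 = 246
x=4: even, res = 246*2+4 = 496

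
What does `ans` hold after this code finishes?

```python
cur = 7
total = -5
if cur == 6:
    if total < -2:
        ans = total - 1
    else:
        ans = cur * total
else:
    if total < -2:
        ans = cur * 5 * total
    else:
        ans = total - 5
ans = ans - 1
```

cur=7, total=-5
cur == 6 is False; total < -2 is True
→ ans = cur * 5 * total = -175
ans = (-175)-1 = -176

-176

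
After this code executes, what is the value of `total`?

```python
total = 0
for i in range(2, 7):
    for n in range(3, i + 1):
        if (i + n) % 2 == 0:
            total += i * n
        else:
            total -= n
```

110

i=3,n=3: even sum, total = 0+9 = 9
i=4,n=3: odd sum, total = 9-3 = 6
i=4,n=4: even sum, total = 6+16 = 22
i=5,n=3: even sum, total = 22+15 = 37
i=5,n=4: odd sum, total = 37-4 = 33
i=5,n=5: even sum, total = 33+25 = 58
i=6,n=3: odd sum, total = 58-3 = 55
i=6,n=4: even sum, total = 55+24 = 79
i=6,n=5: odd sum, total = 79-5 = 74
i=6,n=6: even sum, total = 74+36 = 110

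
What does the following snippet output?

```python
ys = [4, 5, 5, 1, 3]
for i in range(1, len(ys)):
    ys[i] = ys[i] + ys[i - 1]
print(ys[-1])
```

18

i=1: ys[1] = 5+4 = 9 → [4, 9, 5, 1, 3]
i=2: ys[2] = 5+9 = 14 → [4, 9, 14, 1, 3]
i=3: ys[3] = 1+14 = 15 → [4, 9, 14, 15, 3]
i=4: ys[4] = 3+15 = 18 → [4, 9, 14, 15, 18]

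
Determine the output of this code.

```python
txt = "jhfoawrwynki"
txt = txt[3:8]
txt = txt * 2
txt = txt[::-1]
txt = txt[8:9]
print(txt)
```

slice [3:8] → 'oawrw'
repeat ×2 → 'oawrwoawrw'
reverse → 'wrwaowrwao'
slice [8:9] → 'a'

a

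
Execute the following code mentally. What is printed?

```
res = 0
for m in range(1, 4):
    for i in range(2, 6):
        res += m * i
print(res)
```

84

m=1,i=2: res = 0+2 = 2
m=1,i=3: res = 2+3 = 5
m=1,i=4: res = 5+4 = 9
m=1,i=5: res = 9+5 = 14
m=2,i=2: res = 14+4 = 18
m=2,i=3: res = 18+6 = 24
m=2,i=4: res = 24+8 = 32
m=2,i=5: res = 32+10 = 42
m=3,i=2: res = 42+6 = 48
m=3,i=3: res = 48+9 = 57
m=3,i=4: res = 57+12 = 69
m=3,i=5: res = 69+15 = 84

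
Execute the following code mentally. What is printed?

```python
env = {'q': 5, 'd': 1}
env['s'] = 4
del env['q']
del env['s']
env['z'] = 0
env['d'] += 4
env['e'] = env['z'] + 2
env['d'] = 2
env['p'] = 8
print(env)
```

env['s'] = 4 → {'q': 5, 'd': 1, 's': 4}
del 'q' → {'d': 1, 's': 4}
del 's' → {'d': 1}
env['z'] = 0 → {'d': 1, 'z': 0}
env['d'] = 1+4 = 5 → {'d': 5, 'z': 0}
env['e'] = env['z']+2 = 2 → {'d': 5, 'z': 0, 'e': 2}
env['d'] = 2 → {'d': 2, 'z': 0, 'e': 2}
env['p'] = 8 → {'d': 2, 'z': 0, 'e': 2, 'p': 8}

{'d': 2, 'z': 0, 'e': 2, 'p': 8}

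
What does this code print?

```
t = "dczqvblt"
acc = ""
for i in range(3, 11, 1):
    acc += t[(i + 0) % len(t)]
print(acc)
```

i=3: add t[3]='q' → 'q'
i=4: add t[4]='v' → 'qv'
i=5: add t[5]='b' → 'qvb'
i=6: add t[6]='l' → 'qvbl'
i=7: add t[7]='t' → 'qvblt'
i=8: add t[0]='d' → 'qvbltd'
i=9: add t[1]='c' → 'qvbltdc'
i=10: add t[2]='z' → 'qvbltdcz'

qvbltdcz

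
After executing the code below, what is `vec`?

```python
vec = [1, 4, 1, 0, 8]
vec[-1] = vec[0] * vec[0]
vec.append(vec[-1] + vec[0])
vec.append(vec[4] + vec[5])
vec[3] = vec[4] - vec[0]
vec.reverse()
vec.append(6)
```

[3, 2, 1, 0, 1, 4, 1, 6]

vec[-1] = vec[0]*vec[0] = 1*1 = 1 → [1, 4, 1, 0, 1]
append vec[-1]+vec[0] = 1+1 = 2 → [1, 4, 1, 0, 1, 2]
append vec[4]+vec[5] = 1+2 = 3 → [1, 4, 1, 0, 1, 2, 3]
vec[3] = vec[4]-vec[0] = 1-1 = 0 → [1, 4, 1, 0, 1, 2, 3]
reverse → [3, 2, 1, 0, 1, 4, 1]
append 6 → [3, 2, 1, 0, 1, 4, 1, 6]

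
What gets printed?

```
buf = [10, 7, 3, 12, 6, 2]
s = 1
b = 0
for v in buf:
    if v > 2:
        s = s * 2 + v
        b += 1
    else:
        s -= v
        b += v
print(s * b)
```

2016

v=10: >2, s = 1*2+10 = 12; b=1
v=7: >2, s = 12*2+7 = 31; b=2
v=3: >2, s = 31*2+3 = 65; b=3
v=12: >2, s = 65*2+12 = 142; b=4
v=6: >2, s = 142*2+6 = 290; b=5
v=2: not >2, s = 290-2 = 288; b=7
s*b = 288*7 = 2016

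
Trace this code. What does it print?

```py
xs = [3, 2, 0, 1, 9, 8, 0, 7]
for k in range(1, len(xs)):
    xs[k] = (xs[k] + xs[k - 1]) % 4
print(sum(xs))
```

18

k=1: xs[1] = (2+3)%4 = 1 → [3, 1, 0, 1, 9, 8, 0, 7]
k=2: xs[2] = (0+1)%4 = 1 → [3, 1, 1, 1, 9, 8, 0, 7]
k=3: xs[3] = (1+1)%4 = 2 → [3, 1, 1, 2, 9, 8, 0, 7]
k=4: xs[4] = (9+2)%4 = 3 → [3, 1, 1, 2, 3, 8, 0, 7]
k=5: xs[5] = (8+3)%4 = 3 → [3, 1, 1, 2, 3, 3, 0, 7]
k=6: xs[6] = (0+3)%4 = 3 → [3, 1, 1, 2, 3, 3, 3, 7]
k=7: xs[7] = (7+3)%4 = 2 → [3, 1, 1, 2, 3, 3, 3, 2]
sum = 18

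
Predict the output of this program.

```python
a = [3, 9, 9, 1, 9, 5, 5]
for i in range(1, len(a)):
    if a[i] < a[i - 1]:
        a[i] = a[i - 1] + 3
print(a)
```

[3, 9, 9, 12, 15, 18, 21]

i=1: 9>=3, unchanged → [3, 9, 9, 1, 9, 5, 5]
i=2: 9>=9, unchanged → [3, 9, 9, 1, 9, 5, 5]
i=3: 1<9, a[3] = 9+3 = 12 → [3, 9, 9, 12, 9, 5, 5]
i=4: 9<12, a[4] = 12+3 = 15 → [3, 9, 9, 12, 15, 5, 5]
i=5: 5<15, a[5] = 15+3 = 18 → [3, 9, 9, 12, 15, 18, 5]
i=6: 5<18, a[6] = 18+3 = 21 → [3, 9, 9, 12, 15, 18, 21]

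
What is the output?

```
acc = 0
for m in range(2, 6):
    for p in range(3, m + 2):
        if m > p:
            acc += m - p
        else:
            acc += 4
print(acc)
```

m=2,p=3: not 2>3, acc = 0+4 = 4
m=3,p=3: not 3>3, acc = 4+4 = 8
m=3,p=4: not 3>4, acc = 8+4 = 12
m=4,p=3: 4>3, acc = 12+1 = 13
m=4,p=4: not 4>4, acc = 13+4 = 17
m=4,p=5: not 4>5, acc = 17+4 = 21
m=5,p=3: 5>3, acc = 21+2 = 23
m=5,p=4: 5>4, acc = 23+1 = 24
m=5,p=5: not 5>5, acc = 24+4 = 28
m=5,p=6: not 5>6, acc = 28+4 = 32

32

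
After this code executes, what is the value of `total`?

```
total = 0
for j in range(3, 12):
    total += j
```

63

j=3: total = 0+3 = 3
j=4: total = 3+4 = 7
j=5: total = 7+5 = 12
j=6: total = 12+6 = 18
j=7: total = 18+7 = 25
j=8: total = 25+8 = 33
j=9: total = 33+9 = 42
j=10: total = 42+10 = 52
j=11: total = 52+11 = 63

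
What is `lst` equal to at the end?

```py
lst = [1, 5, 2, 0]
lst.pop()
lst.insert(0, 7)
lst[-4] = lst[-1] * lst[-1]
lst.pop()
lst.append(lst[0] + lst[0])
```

pop() removes 0 → [1, 5, 2]
insert 7 at 0 → [7, 1, 5, 2]
lst[-4] = lst[-1]*lst[-1] = 2*2 = 4 → [4, 1, 5, 2]
pop() removes 2 → [4, 1, 5]
append lst[0]+lst[0] = 4+4 = 8 → [4, 1, 5, 8]

[4, 1, 5, 8]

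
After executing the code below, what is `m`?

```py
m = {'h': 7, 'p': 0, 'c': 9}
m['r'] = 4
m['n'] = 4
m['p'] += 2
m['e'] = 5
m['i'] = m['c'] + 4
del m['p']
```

{'h': 7, 'c': 9, 'r': 4, 'n': 4, 'e': 5, 'i': 13}

m['r'] = 4 → {'h': 7, 'p': 0, 'c': 9, 'r': 4}
m['n'] = 4 → {'h': 7, 'p': 0, 'c': 9, 'r': 4, 'n': 4}
m['p'] = 0+2 = 2 → {'h': 7, 'p': 2, 'c': 9, 'r': 4, 'n': 4}
m['e'] = 5 → {'h': 7, 'p': 2, 'c': 9, 'r': 4, 'n': 4, 'e': 5}
m['i'] = m['c']+4 = 13 → {'h': 7, 'p': 2, 'c': 9, 'r': 4, 'n': 4, 'e': 5, 'i': 13}
del 'p' → {'h': 7, 'c': 9, 'r': 4, 'n': 4, 'e': 5, 'i': 13}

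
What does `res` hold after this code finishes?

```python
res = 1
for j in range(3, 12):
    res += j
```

j=3: res = 1+3 = 4
j=4: res = 4+4 = 8
j=5: res = 8+5 = 13
j=6: res = 13+6 = 19
j=7: res = 19+7 = 26
j=8: res = 26+8 = 34
j=9: res = 34+9 = 43
j=10: res = 43+10 = 53
j=11: res = 53+11 = 64

64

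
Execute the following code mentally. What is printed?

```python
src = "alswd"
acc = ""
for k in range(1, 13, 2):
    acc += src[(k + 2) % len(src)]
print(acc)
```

k=1: add src[3]='w' → 'w'
k=3: add src[0]='a' → 'wa'
k=5: add src[2]='s' → 'was'
k=7: add src[4]='d' → 'wasd'
k=9: add src[1]='l' → 'wasdl'
k=11: add src[3]='w' → 'wasdlw'

wasdlw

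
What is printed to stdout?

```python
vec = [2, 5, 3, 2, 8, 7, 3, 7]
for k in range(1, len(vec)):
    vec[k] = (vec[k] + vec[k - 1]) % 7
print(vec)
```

k=1: vec[1] = (5+2)%7 = 0 → [2, 0, 3, 2, 8, 7, 3, 7]
k=2: vec[2] = (3+0)%7 = 3 → [2, 0, 3, 2, 8, 7, 3, 7]
k=3: vec[3] = (2+3)%7 = 5 → [2, 0, 3, 5, 8, 7, 3, 7]
k=4: vec[4] = (8+5)%7 = 6 → [2, 0, 3, 5, 6, 7, 3, 7]
k=5: vec[5] = (7+6)%7 = 6 → [2, 0, 3, 5, 6, 6, 3, 7]
k=6: vec[6] = (3+6)%7 = 2 → [2, 0, 3, 5, 6, 6, 2, 7]
k=7: vec[7] = (7+2)%7 = 2 → [2, 0, 3, 5, 6, 6, 2, 2]

[2, 0, 3, 5, 6, 6, 2, 2]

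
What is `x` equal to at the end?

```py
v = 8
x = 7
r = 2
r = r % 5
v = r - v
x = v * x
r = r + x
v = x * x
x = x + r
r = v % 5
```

-82

r = 2%5 = 2
v = 2-8 = -6
x = (-6)*7 = -42
r = 2+(-42) = -40
v = (-42)*(-42) = 1764
x = (-42)+(-40) = -82
r = 1764%5 = 4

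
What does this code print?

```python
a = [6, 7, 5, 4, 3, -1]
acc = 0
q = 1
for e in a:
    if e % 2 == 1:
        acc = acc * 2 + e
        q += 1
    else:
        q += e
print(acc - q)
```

66

e=6: not odd; q=7
e=7: odd, acc = 0*2+7 = 7; q=8
e=5: odd, acc = 7*2+5 = 19; q=9
e=4: not odd; q=13
e=3: odd, acc = 19*2+3 = 41; q=14
e=-1: odd, acc = 41*2+(-1) = 81; q=15
acc-q = 81-15 = 66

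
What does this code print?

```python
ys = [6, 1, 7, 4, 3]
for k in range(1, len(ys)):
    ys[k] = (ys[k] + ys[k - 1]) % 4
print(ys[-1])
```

1

k=1: ys[1] = (1+6)%4 = 3 → [6, 3, 7, 4, 3]
k=2: ys[2] = (7+3)%4 = 2 → [6, 3, 2, 4, 3]
k=3: ys[3] = (4+2)%4 = 2 → [6, 3, 2, 2, 3]
k=4: ys[4] = (3+2)%4 = 1 → [6, 3, 2, 2, 1]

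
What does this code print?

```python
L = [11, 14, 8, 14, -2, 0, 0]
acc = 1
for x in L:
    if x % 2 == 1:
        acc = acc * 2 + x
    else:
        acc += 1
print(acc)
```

19

x=11: odd, acc = 1*2+11 = 13
x=14: not odd, acc = 13+1 = 14
x=8: not odd, acc = 14+1 = 15
x=14: not odd, acc = 15+1 = 16
x=-2: not odd, acc = 16+1 = 17
x=0: not odd, acc = 17+1 = 18
x=0: not odd, acc = 18+1 = 19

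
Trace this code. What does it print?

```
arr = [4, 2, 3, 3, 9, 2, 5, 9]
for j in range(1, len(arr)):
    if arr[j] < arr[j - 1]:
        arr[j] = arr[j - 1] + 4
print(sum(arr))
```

j=1: 2<4, arr[1] = 4+4 = 8 → [4, 8, 3, 3, 9, 2, 5, 9]
j=2: 3<8, arr[2] = 8+4 = 12 → [4, 8, 12, 3, 9, 2, 5, 9]
j=3: 3<12, arr[3] = 12+4 = 16 → [4, 8, 12, 16, 9, 2, 5, 9]
j=4: 9<16, arr[4] = 16+4 = 20 → [4, 8, 12, 16, 20, 2, 5, 9]
j=5: 2<20, arr[5] = 20+4 = 24 → [4, 8, 12, 16, 20, 24, 5, 9]
j=6: 5<24, arr[6] = 24+4 = 28 → [4, 8, 12, 16, 20, 24, 28, 9]
j=7: 9<28, arr[7] = 28+4 = 32 → [4, 8, 12, 16, 20, 24, 28, 32]
sum = 144

144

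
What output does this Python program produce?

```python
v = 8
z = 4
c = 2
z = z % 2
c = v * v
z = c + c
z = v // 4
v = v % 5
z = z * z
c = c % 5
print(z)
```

4

z = 4%2 = 0
c = 8*8 = 64
z = 64+64 = 128
z = 8//4 = 2
v = 8%5 = 3
z = 2*2 = 4
c = 64%5 = 4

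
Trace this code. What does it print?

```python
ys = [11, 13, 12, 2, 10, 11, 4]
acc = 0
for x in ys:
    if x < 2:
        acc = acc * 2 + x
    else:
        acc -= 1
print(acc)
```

-7

x=11: not <2, acc = 0-1 = -1
x=13: not <2, acc = (-1)-1 = -2
x=12: not <2, acc = (-2)-1 = -3
x=2: not <2, acc = (-3)-1 = -4
x=10: not <2, acc = (-4)-1 = -5
x=11: not <2, acc = (-5)-1 = -6
x=4: not <2, acc = (-6)-1 = -7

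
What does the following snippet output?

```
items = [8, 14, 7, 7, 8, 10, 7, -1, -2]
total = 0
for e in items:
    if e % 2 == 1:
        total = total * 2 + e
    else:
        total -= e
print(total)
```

e=8: not odd, total = 0-8 = -8
e=14: not odd, total = (-8)-14 = -22
e=7: odd, total = (-22)*2+7 = -37
e=7: odd, total = (-37)*2+7 = -67
e=8: not odd, total = (-67)-8 = -75
e=10: not odd, total = (-75)-10 = -85
e=7: odd, total = (-85)*2+7 = -163
e=-1: odd, total = (-163)*2+(-1) = -327
e=-2: not odd, total = (-327)-(-2) = -325

-325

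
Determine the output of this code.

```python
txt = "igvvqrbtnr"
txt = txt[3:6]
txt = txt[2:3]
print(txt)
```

r

slice [3:6] → 'vqr'
slice [2:3] → 'r'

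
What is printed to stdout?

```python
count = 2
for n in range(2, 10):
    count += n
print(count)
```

n=2: count = 2+2 = 4
n=3: count = 4+3 = 7
n=4: count = 7+4 = 11
n=5: count = 11+5 = 16
n=6: count = 16+6 = 22
n=7: count = 22+7 = 29
n=8: count = 29+8 = 37
n=9: count = 37+9 = 46

46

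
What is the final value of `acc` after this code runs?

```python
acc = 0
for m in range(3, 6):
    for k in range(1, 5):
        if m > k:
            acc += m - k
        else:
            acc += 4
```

m=3,k=1: 3>1, acc = 0+2 = 2
m=3,k=2: 3>2, acc = 2+1 = 3
m=3,k=3: not 3>3, acc = 3+4 = 7
m=3,k=4: not 3>4, acc = 7+4 = 11
m=4,k=1: 4>1, acc = 11+3 = 14
m=4,k=2: 4>2, acc = 14+2 = 16
m=4,k=3: 4>3, acc = 16+1 = 17
m=4,k=4: not 4>4, acc = 17+4 = 21
m=5,k=1: 5>1, acc = 21+4 = 25
m=5,k=2: 5>2, acc = 25+3 = 28
m=5,k=3: 5>3, acc = 28+2 = 30
m=5,k=4: 5>4, acc = 30+1 = 31

31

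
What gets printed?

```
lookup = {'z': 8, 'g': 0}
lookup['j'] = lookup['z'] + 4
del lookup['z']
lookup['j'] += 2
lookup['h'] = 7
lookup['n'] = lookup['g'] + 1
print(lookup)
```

lookup['j'] = lookup['z']+4 = 12 → {'z': 8, 'g': 0, 'j': 12}
del 'z' → {'g': 0, 'j': 12}
lookup['j'] = 12+2 = 14 → {'g': 0, 'j': 14}
lookup['h'] = 7 → {'g': 0, 'j': 14, 'h': 7}
lookup['n'] = lookup['g']+1 = 1 → {'g': 0, 'j': 14, 'h': 7, 'n': 1}

{'g': 0, 'j': 14, 'h': 7, 'n': 1}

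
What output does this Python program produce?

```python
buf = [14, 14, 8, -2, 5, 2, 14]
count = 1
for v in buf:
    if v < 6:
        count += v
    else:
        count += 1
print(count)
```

v=14: not <6, count = 1+1 = 2
v=14: not <6, count = 2+1 = 3
v=8: not <6, count = 3+1 = 4
v=-2: <6, count = 4+(-2) = 2
v=5: <6, count = 2+5 = 7
v=2: <6, count = 7+2 = 9
v=14: not <6, count = 9+1 = 10

10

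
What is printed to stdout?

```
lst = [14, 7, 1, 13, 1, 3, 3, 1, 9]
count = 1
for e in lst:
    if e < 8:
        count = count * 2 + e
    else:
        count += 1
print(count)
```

e=14: not <8, count = 1+1 = 2
e=7: <8, count = 2*2+7 = 11
e=1: <8, count = 11*2+1 = 23
e=13: not <8, count = 23+1 = 24
e=1: <8, count = 24*2+1 = 49
e=3: <8, count = 49*2+3 = 101
e=3: <8, count = 101*2+3 = 205
e=1: <8, count = 205*2+1 = 411
e=9: not <8, count = 411+1 = 412

412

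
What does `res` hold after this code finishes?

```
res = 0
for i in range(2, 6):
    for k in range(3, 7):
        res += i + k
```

i=2,k=3: res = 0+5 = 5
i=2,k=4: res = 5+6 = 11
i=2,k=5: res = 11+7 = 18
i=2,k=6: res = 18+8 = 26
i=3,k=3: res = 26+6 = 32
i=3,k=4: res = 32+7 = 39
i=3,k=5: res = 39+8 = 47
i=3,k=6: res = 47+9 = 56
i=4,k=3: res = 56+7 = 63
i=4,k=4: res = 63+8 = 71
i=4,k=5: res = 71+9 = 80
i=4,k=6: res = 80+10 = 90
i=5,k=3: res = 90+8 = 98
i=5,k=4: res = 98+9 = 107
i=5,k=5: res = 107+10 = 117
i=5,k=6: res = 117+11 = 128

128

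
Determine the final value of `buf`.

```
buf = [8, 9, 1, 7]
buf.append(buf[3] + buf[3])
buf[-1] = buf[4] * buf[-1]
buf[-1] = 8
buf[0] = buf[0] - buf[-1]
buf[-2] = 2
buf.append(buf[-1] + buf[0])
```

append buf[3]+buf[3] = 7+7 = 14 → [8, 9, 1, 7, 14]
buf[-1] = buf[4]*buf[-1] = 14*14 = 196 → [8, 9, 1, 7, 196]
buf[-1] = 8 → [8, 9, 1, 7, 8]
buf[0] = buf[0]-buf[-1] = 8-8 = 0 → [0, 9, 1, 7, 8]
buf[-2] = 2 → [0, 9, 1, 2, 8]
append buf[-1]+buf[0] = 8+0 = 8 → [0, 9, 1, 2, 8, 8]

[0, 9, 1, 2, 8, 8]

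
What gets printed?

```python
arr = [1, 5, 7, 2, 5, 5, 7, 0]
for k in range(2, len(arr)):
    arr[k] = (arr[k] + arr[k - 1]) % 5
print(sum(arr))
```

22

k=2: arr[2] = (7+5)%5 = 2 → [1, 5, 2, 2, 5, 5, 7, 0]
k=3: arr[3] = (2+2)%5 = 4 → [1, 5, 2, 4, 5, 5, 7, 0]
k=4: arr[4] = (5+4)%5 = 4 → [1, 5, 2, 4, 4, 5, 7, 0]
k=5: arr[5] = (5+4)%5 = 4 → [1, 5, 2, 4, 4, 4, 7, 0]
k=6: arr[6] = (7+4)%5 = 1 → [1, 5, 2, 4, 4, 4, 1, 0]
k=7: arr[7] = (0+1)%5 = 1 → [1, 5, 2, 4, 4, 4, 1, 1]
sum = 22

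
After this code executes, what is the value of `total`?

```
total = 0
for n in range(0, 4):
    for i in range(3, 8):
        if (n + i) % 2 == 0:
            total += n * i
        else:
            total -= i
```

30

n=0,i=3: odd sum, total = 0-3 = -3
n=0,i=4: even sum, total = (-3)+0 = -3
n=0,i=5: odd sum, total = (-3)-5 = -8
n=0,i=6: even sum, total = (-8)+0 = -8
n=0,i=7: odd sum, total = (-8)-7 = -15
n=1,i=3: even sum, total = (-15)+3 = -12
n=1,i=4: odd sum, total = (-12)-4 = -16
n=1,i=5: even sum, total = (-16)+5 = -11
n=1,i=6: odd sum, total = (-11)-6 = -17
n=1,i=7: even sum, total = (-17)+7 = -10
n=2,i=3: odd sum, total = (-10)-3 = -13
n=2,i=4: even sum, total = (-13)+8 = -5
n=2,i=5: odd sum, total = (-5)-5 = -10
n=2,i=6: even sum, total = (-10)+12 = 2
n=2,i=7: odd sum, total = 2-7 = -5
n=3,i=3: even sum, total = (-5)+9 = 4
n=3,i=4: odd sum, total = 4-4 = 0
n=3,i=5: even sum, total = 0+15 = 15
n=3,i=6: odd sum, total = 15-6 = 9
n=3,i=7: even sum, total = 9+21 = 30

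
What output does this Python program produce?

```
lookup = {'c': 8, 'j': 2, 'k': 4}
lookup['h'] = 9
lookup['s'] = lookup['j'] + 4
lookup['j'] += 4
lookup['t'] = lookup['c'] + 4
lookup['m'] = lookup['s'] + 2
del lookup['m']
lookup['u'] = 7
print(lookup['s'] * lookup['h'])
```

54

lookup['h'] = 9 → {'c': 8, 'j': 2, 'k': 4, 'h': 9}
lookup['s'] = lookup['j']+4 = 6 → {'c': 8, 'j': 2, 'k': 4, 'h': 9, 's': 6}
lookup['j'] = 2+4 = 6 → {'c': 8, 'j': 6, 'k': 4, 'h': 9, 's': 6}
lookup['t'] = lookup['c']+4 = 12 → {'c': 8, 'j': 6, 'k': 4, 'h': 9, 's': 6, 't': 12}
lookup['m'] = lookup['s']+2 = 8 → {'c': 8, 'j': 6, 'k': 4, 'h': 9, 's': 6, 't': 12, 'm': 8}
del 'm' → {'c': 8, 'j': 6, 'k': 4, 'h': 9, 's': 6, 't': 12}
lookup['u'] = 7 → {'c': 8, 'j': 6, 'k': 4, 'h': 9, 's': 6, 't': 12, 'u': 7}
lookup['s']*lookup['h'] = 6*9 = 54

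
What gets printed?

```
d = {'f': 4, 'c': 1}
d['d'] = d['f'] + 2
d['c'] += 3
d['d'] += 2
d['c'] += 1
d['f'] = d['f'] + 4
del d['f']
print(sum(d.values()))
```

d['d'] = d['f']+2 = 6 → {'f': 4, 'c': 1, 'd': 6}
d['c'] = 1+3 = 4 → {'f': 4, 'c': 4, 'd': 6}
d['d'] = 6+2 = 8 → {'f': 4, 'c': 4, 'd': 8}
d['c'] = 4+1 = 5 → {'f': 4, 'c': 5, 'd': 8}
d['f'] = d['f']+4 = 8 → {'f': 8, 'c': 5, 'd': 8}
del 'f' → {'c': 5, 'd': 8}
sum of values = 13

13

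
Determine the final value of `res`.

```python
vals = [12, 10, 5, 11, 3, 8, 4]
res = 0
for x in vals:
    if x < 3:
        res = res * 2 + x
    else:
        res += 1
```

7

x=12: not <3, res = 0+1 = 1
x=10: not <3, res = 1+1 = 2
x=5: not <3, res = 2+1 = 3
x=11: not <3, res = 3+1 = 4
x=3: not <3, res = 4+1 = 5
x=8: not <3, res = 5+1 = 6
x=4: not <3, res = 6+1 = 7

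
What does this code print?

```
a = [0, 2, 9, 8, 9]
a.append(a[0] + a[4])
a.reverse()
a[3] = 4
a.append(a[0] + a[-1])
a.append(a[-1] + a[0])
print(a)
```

[9, 9, 8, 4, 2, 0, 9, 18]

append a[0]+a[4] = 0+9 = 9 → [0, 2, 9, 8, 9, 9]
reverse → [9, 9, 8, 9, 2, 0]
a[3] = 4 → [9, 9, 8, 4, 2, 0]
append a[0]+a[-1] = 9+0 = 9 → [9, 9, 8, 4, 2, 0, 9]
append a[-1]+a[0] = 9+9 = 18 → [9, 9, 8, 4, 2, 0, 9, 18]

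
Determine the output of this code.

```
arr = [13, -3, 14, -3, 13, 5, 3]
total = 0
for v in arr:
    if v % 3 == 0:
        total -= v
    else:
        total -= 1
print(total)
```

v=13: not %3==0, total = 0-1 = -1
v=-3: %3==0, total = (-1)-(-3) = 2
v=14: not %3==0, total = 2-1 = 1
v=-3: %3==0, total = 1-(-3) = 4
v=13: not %3==0, total = 4-1 = 3
v=5: not %3==0, total = 3-1 = 2
v=3: %3==0, total = 2-3 = -1

-1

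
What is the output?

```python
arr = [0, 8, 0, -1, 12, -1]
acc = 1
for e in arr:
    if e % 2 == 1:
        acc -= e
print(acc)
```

3

e=0: not odd
e=8: not odd
e=0: not odd
e=-1: odd, acc = 1-(-1) = 2
e=12: not odd
e=-1: odd, acc = 2-(-1) = 3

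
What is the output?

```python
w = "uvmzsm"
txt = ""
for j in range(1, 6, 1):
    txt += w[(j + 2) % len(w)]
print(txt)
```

zsmuv

j=1: add w[3]='z' → 'z'
j=2: add w[4]='s' → 'zs'
j=3: add w[5]='m' → 'zsm'
j=4: add w[0]='u' → 'zsmu'
j=5: add w[1]='v' → 'zsmuv'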